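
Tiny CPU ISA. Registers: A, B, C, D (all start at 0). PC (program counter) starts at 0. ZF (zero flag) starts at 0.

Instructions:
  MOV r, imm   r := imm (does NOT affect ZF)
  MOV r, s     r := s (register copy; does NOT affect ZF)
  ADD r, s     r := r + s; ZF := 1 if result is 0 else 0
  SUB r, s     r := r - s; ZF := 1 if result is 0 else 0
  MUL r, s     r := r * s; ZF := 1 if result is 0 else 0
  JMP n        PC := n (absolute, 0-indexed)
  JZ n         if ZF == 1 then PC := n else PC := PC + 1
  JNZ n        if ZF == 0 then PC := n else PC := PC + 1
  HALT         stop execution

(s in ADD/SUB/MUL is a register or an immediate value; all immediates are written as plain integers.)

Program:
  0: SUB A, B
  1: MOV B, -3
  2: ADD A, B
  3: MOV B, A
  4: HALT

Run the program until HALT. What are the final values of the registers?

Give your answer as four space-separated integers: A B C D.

Step 1: PC=0 exec 'SUB A, B'. After: A=0 B=0 C=0 D=0 ZF=1 PC=1
Step 2: PC=1 exec 'MOV B, -3'. After: A=0 B=-3 C=0 D=0 ZF=1 PC=2
Step 3: PC=2 exec 'ADD A, B'. After: A=-3 B=-3 C=0 D=0 ZF=0 PC=3
Step 4: PC=3 exec 'MOV B, A'. After: A=-3 B=-3 C=0 D=0 ZF=0 PC=4
Step 5: PC=4 exec 'HALT'. After: A=-3 B=-3 C=0 D=0 ZF=0 PC=4 HALTED

Answer: -3 -3 0 0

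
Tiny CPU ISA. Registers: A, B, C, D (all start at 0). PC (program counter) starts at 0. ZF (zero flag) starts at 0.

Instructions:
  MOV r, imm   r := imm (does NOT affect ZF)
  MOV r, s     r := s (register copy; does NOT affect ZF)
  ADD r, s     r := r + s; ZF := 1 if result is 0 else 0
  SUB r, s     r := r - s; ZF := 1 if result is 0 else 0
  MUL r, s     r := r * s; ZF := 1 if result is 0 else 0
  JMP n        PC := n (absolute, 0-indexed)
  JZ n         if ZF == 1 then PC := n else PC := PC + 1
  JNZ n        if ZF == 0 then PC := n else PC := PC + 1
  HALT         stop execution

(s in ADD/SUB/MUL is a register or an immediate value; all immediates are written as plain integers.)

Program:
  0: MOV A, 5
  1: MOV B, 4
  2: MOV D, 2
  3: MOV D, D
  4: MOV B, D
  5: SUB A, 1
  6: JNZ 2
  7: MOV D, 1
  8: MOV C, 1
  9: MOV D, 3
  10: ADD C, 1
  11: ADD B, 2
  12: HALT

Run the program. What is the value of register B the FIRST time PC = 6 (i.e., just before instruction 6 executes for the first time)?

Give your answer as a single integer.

Step 1: PC=0 exec 'MOV A, 5'. After: A=5 B=0 C=0 D=0 ZF=0 PC=1
Step 2: PC=1 exec 'MOV B, 4'. After: A=5 B=4 C=0 D=0 ZF=0 PC=2
Step 3: PC=2 exec 'MOV D, 2'. After: A=5 B=4 C=0 D=2 ZF=0 PC=3
Step 4: PC=3 exec 'MOV D, D'. After: A=5 B=4 C=0 D=2 ZF=0 PC=4
Step 5: PC=4 exec 'MOV B, D'. After: A=5 B=2 C=0 D=2 ZF=0 PC=5
Step 6: PC=5 exec 'SUB A, 1'. After: A=4 B=2 C=0 D=2 ZF=0 PC=6
First time PC=6: B=2

2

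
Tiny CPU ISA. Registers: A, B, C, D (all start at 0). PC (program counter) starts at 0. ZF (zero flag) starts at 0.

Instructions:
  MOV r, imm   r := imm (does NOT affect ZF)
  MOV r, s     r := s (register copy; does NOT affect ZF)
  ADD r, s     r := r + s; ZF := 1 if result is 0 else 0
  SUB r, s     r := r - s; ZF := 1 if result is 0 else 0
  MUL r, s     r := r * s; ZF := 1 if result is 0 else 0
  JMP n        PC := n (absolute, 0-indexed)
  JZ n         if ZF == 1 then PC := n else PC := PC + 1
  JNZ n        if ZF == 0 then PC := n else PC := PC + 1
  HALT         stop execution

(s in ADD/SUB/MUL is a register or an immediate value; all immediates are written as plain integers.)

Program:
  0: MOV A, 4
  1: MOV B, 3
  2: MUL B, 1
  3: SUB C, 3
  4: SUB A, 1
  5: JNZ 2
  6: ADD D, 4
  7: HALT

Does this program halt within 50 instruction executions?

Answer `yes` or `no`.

Answer: yes

Derivation:
Step 1: PC=0 exec 'MOV A, 4'. After: A=4 B=0 C=0 D=0 ZF=0 PC=1
Step 2: PC=1 exec 'MOV B, 3'. After: A=4 B=3 C=0 D=0 ZF=0 PC=2
Step 3: PC=2 exec 'MUL B, 1'. After: A=4 B=3 C=0 D=0 ZF=0 PC=3
Step 4: PC=3 exec 'SUB C, 3'. After: A=4 B=3 C=-3 D=0 ZF=0 PC=4
Step 5: PC=4 exec 'SUB A, 1'. After: A=3 B=3 C=-3 D=0 ZF=0 PC=5
Step 6: PC=5 exec 'JNZ 2'. After: A=3 B=3 C=-3 D=0 ZF=0 PC=2
Step 7: PC=2 exec 'MUL B, 1'. After: A=3 B=3 C=-3 D=0 ZF=0 PC=3
Step 8: PC=3 exec 'SUB C, 3'. After: A=3 B=3 C=-6 D=0 ZF=0 PC=4
Step 9: PC=4 exec 'SUB A, 1'. After: A=2 B=3 C=-6 D=0 ZF=0 PC=5
Step 10: PC=5 exec 'JNZ 2'. After: A=2 B=3 C=-6 D=0 ZF=0 PC=2
Step 11: PC=2 exec 'MUL B, 1'. After: A=2 B=3 C=-6 D=0 ZF=0 PC=3
Step 12: PC=3 exec 'SUB C, 3'. After: A=2 B=3 C=-9 D=0 ZF=0 PC=4
Step 13: PC=4 exec 'SUB A, 1'. After: A=1 B=3 C=-9 D=0 ZF=0 PC=5
Step 14: PC=5 exec 'JNZ 2'. After: A=1 B=3 C=-9 D=0 ZF=0 PC=2
Step 15: PC=2 exec 'MUL B, 1'. After: A=1 B=3 C=-9 D=0 ZF=0 PC=3
Step 16: PC=3 exec 'SUB C, 3'. After: A=1 B=3 C=-12 D=0 ZF=0 PC=4
Step 17: PC=4 exec 'SUB A, 1'. After: A=0 B=3 C=-12 D=0 ZF=1 PC=5
Step 18: PC=5 exec 'JNZ 2'. After: A=0 B=3 C=-12 D=0 ZF=1 PC=6
Step 19: PC=6 exec 'ADD D, 4'. After: A=0 B=3 C=-12 D=4 ZF=0 PC=7
Step 20: PC=7 exec 'HALT'. After: A=0 B=3 C=-12 D=4 ZF=0 PC=7 HALTED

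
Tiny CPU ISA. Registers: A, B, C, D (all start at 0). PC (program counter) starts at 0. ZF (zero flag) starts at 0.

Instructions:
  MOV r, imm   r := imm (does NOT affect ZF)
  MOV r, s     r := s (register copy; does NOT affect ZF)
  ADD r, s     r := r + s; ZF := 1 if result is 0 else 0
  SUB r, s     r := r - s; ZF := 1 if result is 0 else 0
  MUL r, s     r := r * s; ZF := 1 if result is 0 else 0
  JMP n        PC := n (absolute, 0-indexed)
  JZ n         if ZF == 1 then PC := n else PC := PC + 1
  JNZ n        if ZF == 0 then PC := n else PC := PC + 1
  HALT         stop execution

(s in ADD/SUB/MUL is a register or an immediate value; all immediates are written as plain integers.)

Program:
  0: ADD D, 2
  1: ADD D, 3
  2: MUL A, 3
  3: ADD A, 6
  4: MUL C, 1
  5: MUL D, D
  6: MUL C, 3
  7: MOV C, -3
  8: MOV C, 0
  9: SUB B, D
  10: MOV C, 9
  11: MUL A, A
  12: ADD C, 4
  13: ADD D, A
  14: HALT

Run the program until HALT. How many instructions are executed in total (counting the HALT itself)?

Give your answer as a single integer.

Answer: 15

Derivation:
Step 1: PC=0 exec 'ADD D, 2'. After: A=0 B=0 C=0 D=2 ZF=0 PC=1
Step 2: PC=1 exec 'ADD D, 3'. After: A=0 B=0 C=0 D=5 ZF=0 PC=2
Step 3: PC=2 exec 'MUL A, 3'. After: A=0 B=0 C=0 D=5 ZF=1 PC=3
Step 4: PC=3 exec 'ADD A, 6'. After: A=6 B=0 C=0 D=5 ZF=0 PC=4
Step 5: PC=4 exec 'MUL C, 1'. After: A=6 B=0 C=0 D=5 ZF=1 PC=5
Step 6: PC=5 exec 'MUL D, D'. After: A=6 B=0 C=0 D=25 ZF=0 PC=6
Step 7: PC=6 exec 'MUL C, 3'. After: A=6 B=0 C=0 D=25 ZF=1 PC=7
Step 8: PC=7 exec 'MOV C, -3'. After: A=6 B=0 C=-3 D=25 ZF=1 PC=8
Step 9: PC=8 exec 'MOV C, 0'. After: A=6 B=0 C=0 D=25 ZF=1 PC=9
Step 10: PC=9 exec 'SUB B, D'. After: A=6 B=-25 C=0 D=25 ZF=0 PC=10
Step 11: PC=10 exec 'MOV C, 9'. After: A=6 B=-25 C=9 D=25 ZF=0 PC=11
Step 12: PC=11 exec 'MUL A, A'. After: A=36 B=-25 C=9 D=25 ZF=0 PC=12
Step 13: PC=12 exec 'ADD C, 4'. After: A=36 B=-25 C=13 D=25 ZF=0 PC=13
Step 14: PC=13 exec 'ADD D, A'. After: A=36 B=-25 C=13 D=61 ZF=0 PC=14
Step 15: PC=14 exec 'HALT'. After: A=36 B=-25 C=13 D=61 ZF=0 PC=14 HALTED
Total instructions executed: 15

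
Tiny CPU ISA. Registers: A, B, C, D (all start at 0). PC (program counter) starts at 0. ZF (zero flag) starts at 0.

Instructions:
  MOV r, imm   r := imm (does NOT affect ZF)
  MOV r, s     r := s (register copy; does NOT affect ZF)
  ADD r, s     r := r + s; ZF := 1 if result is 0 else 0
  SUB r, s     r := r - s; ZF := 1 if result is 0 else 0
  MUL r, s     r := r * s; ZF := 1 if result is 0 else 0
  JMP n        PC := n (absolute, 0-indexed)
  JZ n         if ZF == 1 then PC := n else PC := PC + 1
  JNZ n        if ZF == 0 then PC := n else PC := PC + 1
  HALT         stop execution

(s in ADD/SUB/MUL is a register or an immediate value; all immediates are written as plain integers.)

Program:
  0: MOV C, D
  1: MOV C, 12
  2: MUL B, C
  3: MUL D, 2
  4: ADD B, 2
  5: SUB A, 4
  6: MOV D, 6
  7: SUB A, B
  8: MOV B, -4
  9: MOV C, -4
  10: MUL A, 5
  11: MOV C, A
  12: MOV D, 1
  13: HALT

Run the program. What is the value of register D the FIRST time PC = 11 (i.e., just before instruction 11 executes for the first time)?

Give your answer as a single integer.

Step 1: PC=0 exec 'MOV C, D'. After: A=0 B=0 C=0 D=0 ZF=0 PC=1
Step 2: PC=1 exec 'MOV C, 12'. After: A=0 B=0 C=12 D=0 ZF=0 PC=2
Step 3: PC=2 exec 'MUL B, C'. After: A=0 B=0 C=12 D=0 ZF=1 PC=3
Step 4: PC=3 exec 'MUL D, 2'. After: A=0 B=0 C=12 D=0 ZF=1 PC=4
Step 5: PC=4 exec 'ADD B, 2'. After: A=0 B=2 C=12 D=0 ZF=0 PC=5
Step 6: PC=5 exec 'SUB A, 4'. After: A=-4 B=2 C=12 D=0 ZF=0 PC=6
Step 7: PC=6 exec 'MOV D, 6'. After: A=-4 B=2 C=12 D=6 ZF=0 PC=7
Step 8: PC=7 exec 'SUB A, B'. After: A=-6 B=2 C=12 D=6 ZF=0 PC=8
Step 9: PC=8 exec 'MOV B, -4'. After: A=-6 B=-4 C=12 D=6 ZF=0 PC=9
Step 10: PC=9 exec 'MOV C, -4'. After: A=-6 B=-4 C=-4 D=6 ZF=0 PC=10
Step 11: PC=10 exec 'MUL A, 5'. After: A=-30 B=-4 C=-4 D=6 ZF=0 PC=11
First time PC=11: D=6

6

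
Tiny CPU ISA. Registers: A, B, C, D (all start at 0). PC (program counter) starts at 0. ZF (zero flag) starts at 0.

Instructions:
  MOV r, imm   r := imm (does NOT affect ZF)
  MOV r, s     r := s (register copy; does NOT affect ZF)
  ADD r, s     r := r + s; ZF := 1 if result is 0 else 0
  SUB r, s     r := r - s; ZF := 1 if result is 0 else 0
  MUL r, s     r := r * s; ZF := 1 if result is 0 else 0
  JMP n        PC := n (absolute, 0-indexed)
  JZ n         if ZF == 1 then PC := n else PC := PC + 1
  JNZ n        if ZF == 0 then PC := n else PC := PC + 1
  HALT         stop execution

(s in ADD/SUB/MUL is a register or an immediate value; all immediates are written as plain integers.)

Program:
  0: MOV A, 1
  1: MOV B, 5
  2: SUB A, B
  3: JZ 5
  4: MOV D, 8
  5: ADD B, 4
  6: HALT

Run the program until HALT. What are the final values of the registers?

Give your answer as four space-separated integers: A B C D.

Step 1: PC=0 exec 'MOV A, 1'. After: A=1 B=0 C=0 D=0 ZF=0 PC=1
Step 2: PC=1 exec 'MOV B, 5'. After: A=1 B=5 C=0 D=0 ZF=0 PC=2
Step 3: PC=2 exec 'SUB A, B'. After: A=-4 B=5 C=0 D=0 ZF=0 PC=3
Step 4: PC=3 exec 'JZ 5'. After: A=-4 B=5 C=0 D=0 ZF=0 PC=4
Step 5: PC=4 exec 'MOV D, 8'. After: A=-4 B=5 C=0 D=8 ZF=0 PC=5
Step 6: PC=5 exec 'ADD B, 4'. After: A=-4 B=9 C=0 D=8 ZF=0 PC=6
Step 7: PC=6 exec 'HALT'. After: A=-4 B=9 C=0 D=8 ZF=0 PC=6 HALTED

Answer: -4 9 0 8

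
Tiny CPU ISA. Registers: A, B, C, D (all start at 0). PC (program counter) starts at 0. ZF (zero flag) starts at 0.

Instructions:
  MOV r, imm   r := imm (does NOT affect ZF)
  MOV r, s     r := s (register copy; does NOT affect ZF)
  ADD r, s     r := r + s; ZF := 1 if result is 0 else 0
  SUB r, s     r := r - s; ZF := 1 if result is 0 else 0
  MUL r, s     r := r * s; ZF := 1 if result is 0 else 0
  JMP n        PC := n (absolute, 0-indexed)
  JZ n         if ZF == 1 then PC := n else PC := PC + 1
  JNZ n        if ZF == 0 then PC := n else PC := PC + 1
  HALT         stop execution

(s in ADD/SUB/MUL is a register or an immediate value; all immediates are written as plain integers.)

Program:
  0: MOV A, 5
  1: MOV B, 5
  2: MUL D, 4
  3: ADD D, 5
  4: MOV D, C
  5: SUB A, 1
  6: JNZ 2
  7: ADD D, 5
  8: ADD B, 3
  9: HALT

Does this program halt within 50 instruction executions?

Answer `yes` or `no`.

Answer: yes

Derivation:
Step 1: PC=0 exec 'MOV A, 5'. After: A=5 B=0 C=0 D=0 ZF=0 PC=1
Step 2: PC=1 exec 'MOV B, 5'. After: A=5 B=5 C=0 D=0 ZF=0 PC=2
Step 3: PC=2 exec 'MUL D, 4'. After: A=5 B=5 C=0 D=0 ZF=1 PC=3
Step 4: PC=3 exec 'ADD D, 5'. After: A=5 B=5 C=0 D=5 ZF=0 PC=4
Step 5: PC=4 exec 'MOV D, C'. After: A=5 B=5 C=0 D=0 ZF=0 PC=5
Step 6: PC=5 exec 'SUB A, 1'. After: A=4 B=5 C=0 D=0 ZF=0 PC=6
Step 7: PC=6 exec 'JNZ 2'. After: A=4 B=5 C=0 D=0 ZF=0 PC=2
Step 8: PC=2 exec 'MUL D, 4'. After: A=4 B=5 C=0 D=0 ZF=1 PC=3
Step 9: PC=3 exec 'ADD D, 5'. After: A=4 B=5 C=0 D=5 ZF=0 PC=4
Step 10: PC=4 exec 'MOV D, C'. After: A=4 B=5 C=0 D=0 ZF=0 PC=5
Step 11: PC=5 exec 'SUB A, 1'. After: A=3 B=5 C=0 D=0 ZF=0 PC=6
Step 12: PC=6 exec 'JNZ 2'. After: A=3 B=5 C=0 D=0 ZF=0 PC=2
Step 13: PC=2 exec 'MUL D, 4'. After: A=3 B=5 C=0 D=0 ZF=1 PC=3
Step 14: PC=3 exec 'ADD D, 5'. After: A=3 B=5 C=0 D=5 ZF=0 PC=4
Step 15: PC=4 exec 'MOV D, C'. After: A=3 B=5 C=0 D=0 ZF=0 PC=5
Step 16: PC=5 exec 'SUB A, 1'. After: A=2 B=5 C=0 D=0 ZF=0 PC=6
Step 17: PC=6 exec 'JNZ 2'. After: A=2 B=5 C=0 D=0 ZF=0 PC=2
Step 18: PC=2 exec 'MUL D, 4'. After: A=2 B=5 C=0 D=0 ZF=1 PC=3
Step 19: PC=3 exec 'ADD D, 5'. After: A=2 B=5 C=0 D=5 ZF=0 PC=4
Step 20: PC=4 exec 'MOV D, C'. After: A=2 B=5 C=0 D=0 ZF=0 PC=5
Step 21: PC=5 exec 'SUB A, 1'. After: A=1 B=5 C=0 D=0 ZF=0 PC=6
Step 22: PC=6 exec 'JNZ 2'. After: A=1 B=5 C=0 D=0 ZF=0 PC=2
Step 23: PC=2 exec 'MUL D, 4'. After: A=1 B=5 C=0 D=0 ZF=1 PC=3
Step 24: PC=3 exec 'ADD D, 5'. After: A=1 B=5 C=0 D=5 ZF=0 PC=4
Step 25: PC=4 exec 'MOV D, C'. After: A=1 B=5 C=0 D=0 ZF=0 PC=5
Step 26: PC=5 exec 'SUB A, 1'. After: A=0 B=5 C=0 D=0 ZF=1 PC=6
Step 27: PC=6 exec 'JNZ 2'. After: A=0 B=5 C=0 D=0 ZF=1 PC=7
Step 28: PC=7 exec 'ADD D, 5'. After: A=0 B=5 C=0 D=5 ZF=0 PC=8
Step 29: PC=8 exec 'ADD B, 3'. After: A=0 B=8 C=0 D=5 ZF=0 PC=9
Step 30: PC=9 exec 'HALT'. After: A=0 B=8 C=0 D=5 ZF=0 PC=9 HALTED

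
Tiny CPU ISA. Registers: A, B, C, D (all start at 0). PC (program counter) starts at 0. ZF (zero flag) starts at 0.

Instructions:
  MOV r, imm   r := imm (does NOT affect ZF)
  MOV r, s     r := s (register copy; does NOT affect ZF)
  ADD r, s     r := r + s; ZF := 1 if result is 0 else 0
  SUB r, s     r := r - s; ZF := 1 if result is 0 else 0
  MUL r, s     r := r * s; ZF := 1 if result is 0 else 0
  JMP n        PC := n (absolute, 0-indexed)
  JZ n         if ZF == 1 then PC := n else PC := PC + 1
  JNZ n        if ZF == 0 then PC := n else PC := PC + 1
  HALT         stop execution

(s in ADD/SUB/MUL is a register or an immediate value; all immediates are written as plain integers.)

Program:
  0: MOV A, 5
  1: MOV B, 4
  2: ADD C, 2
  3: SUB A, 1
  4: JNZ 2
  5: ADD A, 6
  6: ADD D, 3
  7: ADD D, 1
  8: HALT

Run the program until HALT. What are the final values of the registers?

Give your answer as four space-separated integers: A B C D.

Step 1: PC=0 exec 'MOV A, 5'. After: A=5 B=0 C=0 D=0 ZF=0 PC=1
Step 2: PC=1 exec 'MOV B, 4'. After: A=5 B=4 C=0 D=0 ZF=0 PC=2
Step 3: PC=2 exec 'ADD C, 2'. After: A=5 B=4 C=2 D=0 ZF=0 PC=3
Step 4: PC=3 exec 'SUB A, 1'. After: A=4 B=4 C=2 D=0 ZF=0 PC=4
Step 5: PC=4 exec 'JNZ 2'. After: A=4 B=4 C=2 D=0 ZF=0 PC=2
Step 6: PC=2 exec 'ADD C, 2'. After: A=4 B=4 C=4 D=0 ZF=0 PC=3
Step 7: PC=3 exec 'SUB A, 1'. After: A=3 B=4 C=4 D=0 ZF=0 PC=4
Step 8: PC=4 exec 'JNZ 2'. After: A=3 B=4 C=4 D=0 ZF=0 PC=2
Step 9: PC=2 exec 'ADD C, 2'. After: A=3 B=4 C=6 D=0 ZF=0 PC=3
Step 10: PC=3 exec 'SUB A, 1'. After: A=2 B=4 C=6 D=0 ZF=0 PC=4
Step 11: PC=4 exec 'JNZ 2'. After: A=2 B=4 C=6 D=0 ZF=0 PC=2
Step 12: PC=2 exec 'ADD C, 2'. After: A=2 B=4 C=8 D=0 ZF=0 PC=3
Step 13: PC=3 exec 'SUB A, 1'. After: A=1 B=4 C=8 D=0 ZF=0 PC=4
Step 14: PC=4 exec 'JNZ 2'. After: A=1 B=4 C=8 D=0 ZF=0 PC=2
Step 15: PC=2 exec 'ADD C, 2'. After: A=1 B=4 C=10 D=0 ZF=0 PC=3
Step 16: PC=3 exec 'SUB A, 1'. After: A=0 B=4 C=10 D=0 ZF=1 PC=4
Step 17: PC=4 exec 'JNZ 2'. After: A=0 B=4 C=10 D=0 ZF=1 PC=5
Step 18: PC=5 exec 'ADD A, 6'. After: A=6 B=4 C=10 D=0 ZF=0 PC=6
Step 19: PC=6 exec 'ADD D, 3'. After: A=6 B=4 C=10 D=3 ZF=0 PC=7
Step 20: PC=7 exec 'ADD D, 1'. After: A=6 B=4 C=10 D=4 ZF=0 PC=8
Step 21: PC=8 exec 'HALT'. After: A=6 B=4 C=10 D=4 ZF=0 PC=8 HALTED

Answer: 6 4 10 4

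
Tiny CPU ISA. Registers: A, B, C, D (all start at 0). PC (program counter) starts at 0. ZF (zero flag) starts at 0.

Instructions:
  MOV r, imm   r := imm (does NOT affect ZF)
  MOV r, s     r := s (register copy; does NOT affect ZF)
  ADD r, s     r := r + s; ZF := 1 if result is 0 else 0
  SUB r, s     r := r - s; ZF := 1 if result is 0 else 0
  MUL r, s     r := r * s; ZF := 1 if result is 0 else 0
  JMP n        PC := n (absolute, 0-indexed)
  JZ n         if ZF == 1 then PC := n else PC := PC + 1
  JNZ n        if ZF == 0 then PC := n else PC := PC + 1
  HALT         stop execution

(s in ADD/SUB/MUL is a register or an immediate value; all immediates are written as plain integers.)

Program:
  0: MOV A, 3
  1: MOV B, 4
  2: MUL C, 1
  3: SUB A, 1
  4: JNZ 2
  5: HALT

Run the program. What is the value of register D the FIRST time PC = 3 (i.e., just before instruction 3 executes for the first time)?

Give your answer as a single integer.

Step 1: PC=0 exec 'MOV A, 3'. After: A=3 B=0 C=0 D=0 ZF=0 PC=1
Step 2: PC=1 exec 'MOV B, 4'. After: A=3 B=4 C=0 D=0 ZF=0 PC=2
Step 3: PC=2 exec 'MUL C, 1'. After: A=3 B=4 C=0 D=0 ZF=1 PC=3
First time PC=3: D=0

0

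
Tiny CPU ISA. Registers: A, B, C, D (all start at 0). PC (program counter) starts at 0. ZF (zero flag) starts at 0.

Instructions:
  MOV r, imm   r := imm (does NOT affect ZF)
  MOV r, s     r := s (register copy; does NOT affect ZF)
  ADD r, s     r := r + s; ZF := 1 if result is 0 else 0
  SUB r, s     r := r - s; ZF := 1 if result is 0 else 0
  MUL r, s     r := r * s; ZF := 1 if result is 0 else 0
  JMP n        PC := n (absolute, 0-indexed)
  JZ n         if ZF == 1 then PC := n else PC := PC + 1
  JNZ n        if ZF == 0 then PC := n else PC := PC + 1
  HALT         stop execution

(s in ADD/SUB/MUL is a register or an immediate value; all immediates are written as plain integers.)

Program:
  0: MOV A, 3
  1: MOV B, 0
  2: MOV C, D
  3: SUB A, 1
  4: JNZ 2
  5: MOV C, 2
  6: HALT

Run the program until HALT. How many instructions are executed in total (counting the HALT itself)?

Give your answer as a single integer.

Step 1: PC=0 exec 'MOV A, 3'. After: A=3 B=0 C=0 D=0 ZF=0 PC=1
Step 2: PC=1 exec 'MOV B, 0'. After: A=3 B=0 C=0 D=0 ZF=0 PC=2
Step 3: PC=2 exec 'MOV C, D'. After: A=3 B=0 C=0 D=0 ZF=0 PC=3
Step 4: PC=3 exec 'SUB A, 1'. After: A=2 B=0 C=0 D=0 ZF=0 PC=4
Step 5: PC=4 exec 'JNZ 2'. After: A=2 B=0 C=0 D=0 ZF=0 PC=2
Step 6: PC=2 exec 'MOV C, D'. After: A=2 B=0 C=0 D=0 ZF=0 PC=3
Step 7: PC=3 exec 'SUB A, 1'. After: A=1 B=0 C=0 D=0 ZF=0 PC=4
Step 8: PC=4 exec 'JNZ 2'. After: A=1 B=0 C=0 D=0 ZF=0 PC=2
Step 9: PC=2 exec 'MOV C, D'. After: A=1 B=0 C=0 D=0 ZF=0 PC=3
Step 10: PC=3 exec 'SUB A, 1'. After: A=0 B=0 C=0 D=0 ZF=1 PC=4
Step 11: PC=4 exec 'JNZ 2'. After: A=0 B=0 C=0 D=0 ZF=1 PC=5
Step 12: PC=5 exec 'MOV C, 2'. After: A=0 B=0 C=2 D=0 ZF=1 PC=6
Step 13: PC=6 exec 'HALT'. After: A=0 B=0 C=2 D=0 ZF=1 PC=6 HALTED
Total instructions executed: 13

Answer: 13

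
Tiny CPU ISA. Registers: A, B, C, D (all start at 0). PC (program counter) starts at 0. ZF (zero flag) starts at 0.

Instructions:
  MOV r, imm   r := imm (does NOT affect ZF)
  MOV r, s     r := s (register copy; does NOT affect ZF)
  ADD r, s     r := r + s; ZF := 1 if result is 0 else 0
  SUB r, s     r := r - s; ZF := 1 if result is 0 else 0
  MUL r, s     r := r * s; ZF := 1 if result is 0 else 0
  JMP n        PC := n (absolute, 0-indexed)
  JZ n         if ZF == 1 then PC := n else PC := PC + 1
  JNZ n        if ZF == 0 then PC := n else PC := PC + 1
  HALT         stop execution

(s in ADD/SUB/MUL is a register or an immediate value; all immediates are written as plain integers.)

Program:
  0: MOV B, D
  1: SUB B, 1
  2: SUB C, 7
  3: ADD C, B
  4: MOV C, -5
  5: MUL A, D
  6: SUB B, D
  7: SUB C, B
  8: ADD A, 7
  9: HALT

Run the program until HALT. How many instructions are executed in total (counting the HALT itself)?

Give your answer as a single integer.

Step 1: PC=0 exec 'MOV B, D'. After: A=0 B=0 C=0 D=0 ZF=0 PC=1
Step 2: PC=1 exec 'SUB B, 1'. After: A=0 B=-1 C=0 D=0 ZF=0 PC=2
Step 3: PC=2 exec 'SUB C, 7'. After: A=0 B=-1 C=-7 D=0 ZF=0 PC=3
Step 4: PC=3 exec 'ADD C, B'. After: A=0 B=-1 C=-8 D=0 ZF=0 PC=4
Step 5: PC=4 exec 'MOV C, -5'. After: A=0 B=-1 C=-5 D=0 ZF=0 PC=5
Step 6: PC=5 exec 'MUL A, D'. After: A=0 B=-1 C=-5 D=0 ZF=1 PC=6
Step 7: PC=6 exec 'SUB B, D'. After: A=0 B=-1 C=-5 D=0 ZF=0 PC=7
Step 8: PC=7 exec 'SUB C, B'. After: A=0 B=-1 C=-4 D=0 ZF=0 PC=8
Step 9: PC=8 exec 'ADD A, 7'. After: A=7 B=-1 C=-4 D=0 ZF=0 PC=9
Step 10: PC=9 exec 'HALT'. After: A=7 B=-1 C=-4 D=0 ZF=0 PC=9 HALTED
Total instructions executed: 10

Answer: 10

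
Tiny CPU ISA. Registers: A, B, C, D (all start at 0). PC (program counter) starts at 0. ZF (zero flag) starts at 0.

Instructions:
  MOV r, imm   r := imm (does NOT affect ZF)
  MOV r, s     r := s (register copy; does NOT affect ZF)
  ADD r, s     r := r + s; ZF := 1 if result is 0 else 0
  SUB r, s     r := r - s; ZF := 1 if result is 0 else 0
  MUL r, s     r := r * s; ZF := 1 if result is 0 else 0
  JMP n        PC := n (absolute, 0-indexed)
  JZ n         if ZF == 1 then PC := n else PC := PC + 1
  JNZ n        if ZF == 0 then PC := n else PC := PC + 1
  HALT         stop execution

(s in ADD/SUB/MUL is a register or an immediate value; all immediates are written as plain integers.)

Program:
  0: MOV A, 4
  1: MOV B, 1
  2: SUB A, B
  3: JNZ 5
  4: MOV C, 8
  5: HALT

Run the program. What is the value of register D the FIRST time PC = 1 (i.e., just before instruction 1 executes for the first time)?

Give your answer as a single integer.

Step 1: PC=0 exec 'MOV A, 4'. After: A=4 B=0 C=0 D=0 ZF=0 PC=1
First time PC=1: D=0

0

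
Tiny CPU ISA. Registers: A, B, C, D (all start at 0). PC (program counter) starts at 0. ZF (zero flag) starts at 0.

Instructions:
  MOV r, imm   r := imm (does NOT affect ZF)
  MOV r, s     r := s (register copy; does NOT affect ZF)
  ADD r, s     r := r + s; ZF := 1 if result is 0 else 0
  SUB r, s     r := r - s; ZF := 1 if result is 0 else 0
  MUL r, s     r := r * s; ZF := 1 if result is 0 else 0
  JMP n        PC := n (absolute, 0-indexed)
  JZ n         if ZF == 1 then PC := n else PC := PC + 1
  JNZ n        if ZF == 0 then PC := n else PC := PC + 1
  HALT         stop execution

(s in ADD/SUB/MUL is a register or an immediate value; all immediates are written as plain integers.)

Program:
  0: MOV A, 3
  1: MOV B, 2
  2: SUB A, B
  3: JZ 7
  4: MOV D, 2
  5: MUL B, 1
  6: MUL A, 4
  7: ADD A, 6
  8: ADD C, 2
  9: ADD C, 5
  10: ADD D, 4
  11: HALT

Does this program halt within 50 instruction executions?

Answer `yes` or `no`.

Step 1: PC=0 exec 'MOV A, 3'. After: A=3 B=0 C=0 D=0 ZF=0 PC=1
Step 2: PC=1 exec 'MOV B, 2'. After: A=3 B=2 C=0 D=0 ZF=0 PC=2
Step 3: PC=2 exec 'SUB A, B'. After: A=1 B=2 C=0 D=0 ZF=0 PC=3
Step 4: PC=3 exec 'JZ 7'. After: A=1 B=2 C=0 D=0 ZF=0 PC=4
Step 5: PC=4 exec 'MOV D, 2'. After: A=1 B=2 C=0 D=2 ZF=0 PC=5
Step 6: PC=5 exec 'MUL B, 1'. After: A=1 B=2 C=0 D=2 ZF=0 PC=6
Step 7: PC=6 exec 'MUL A, 4'. After: A=4 B=2 C=0 D=2 ZF=0 PC=7
Step 8: PC=7 exec 'ADD A, 6'. After: A=10 B=2 C=0 D=2 ZF=0 PC=8
Step 9: PC=8 exec 'ADD C, 2'. After: A=10 B=2 C=2 D=2 ZF=0 PC=9
Step 10: PC=9 exec 'ADD C, 5'. After: A=10 B=2 C=7 D=2 ZF=0 PC=10
Step 11: PC=10 exec 'ADD D, 4'. After: A=10 B=2 C=7 D=6 ZF=0 PC=11
Step 12: PC=11 exec 'HALT'. After: A=10 B=2 C=7 D=6 ZF=0 PC=11 HALTED

Answer: yes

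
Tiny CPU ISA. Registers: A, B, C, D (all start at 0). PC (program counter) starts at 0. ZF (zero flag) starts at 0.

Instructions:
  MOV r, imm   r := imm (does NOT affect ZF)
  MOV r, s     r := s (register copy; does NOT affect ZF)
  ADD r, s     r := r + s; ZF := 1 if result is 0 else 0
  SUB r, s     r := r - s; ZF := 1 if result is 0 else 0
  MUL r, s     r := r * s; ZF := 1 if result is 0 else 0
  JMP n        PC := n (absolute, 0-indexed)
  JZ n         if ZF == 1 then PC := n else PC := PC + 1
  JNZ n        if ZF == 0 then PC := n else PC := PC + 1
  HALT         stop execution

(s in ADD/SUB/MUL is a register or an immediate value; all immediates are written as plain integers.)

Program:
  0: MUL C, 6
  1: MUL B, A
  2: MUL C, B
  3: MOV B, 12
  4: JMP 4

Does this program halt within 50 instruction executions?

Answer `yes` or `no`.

Answer: no

Derivation:
Step 1: PC=0 exec 'MUL C, 6'. After: A=0 B=0 C=0 D=0 ZF=1 PC=1
Step 2: PC=1 exec 'MUL B, A'. After: A=0 B=0 C=0 D=0 ZF=1 PC=2
Step 3: PC=2 exec 'MUL C, B'. After: A=0 B=0 C=0 D=0 ZF=1 PC=3
Step 4: PC=3 exec 'MOV B, 12'. After: A=0 B=12 C=0 D=0 ZF=1 PC=4
Step 5: PC=4 exec 'JMP 4'. After: A=0 B=12 C=0 D=0 ZF=1 PC=4
State after step 5 equals state after step 4: the program is in a cycle of length 1 and will never halt.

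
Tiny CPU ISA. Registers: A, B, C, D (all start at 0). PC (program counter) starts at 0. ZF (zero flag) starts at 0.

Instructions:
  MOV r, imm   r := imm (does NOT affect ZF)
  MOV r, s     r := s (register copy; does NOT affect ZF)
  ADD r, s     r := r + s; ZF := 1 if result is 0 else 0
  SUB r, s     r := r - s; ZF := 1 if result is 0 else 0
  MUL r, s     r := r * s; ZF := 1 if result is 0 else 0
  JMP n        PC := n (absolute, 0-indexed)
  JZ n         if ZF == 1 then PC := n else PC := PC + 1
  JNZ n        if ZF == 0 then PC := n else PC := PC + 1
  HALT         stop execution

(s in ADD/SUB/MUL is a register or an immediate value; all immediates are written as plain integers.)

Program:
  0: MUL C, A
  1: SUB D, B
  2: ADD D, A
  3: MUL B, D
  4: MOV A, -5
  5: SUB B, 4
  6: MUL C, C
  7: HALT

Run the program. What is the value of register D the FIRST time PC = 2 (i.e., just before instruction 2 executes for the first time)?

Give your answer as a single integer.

Step 1: PC=0 exec 'MUL C, A'. After: A=0 B=0 C=0 D=0 ZF=1 PC=1
Step 2: PC=1 exec 'SUB D, B'. After: A=0 B=0 C=0 D=0 ZF=1 PC=2
First time PC=2: D=0

0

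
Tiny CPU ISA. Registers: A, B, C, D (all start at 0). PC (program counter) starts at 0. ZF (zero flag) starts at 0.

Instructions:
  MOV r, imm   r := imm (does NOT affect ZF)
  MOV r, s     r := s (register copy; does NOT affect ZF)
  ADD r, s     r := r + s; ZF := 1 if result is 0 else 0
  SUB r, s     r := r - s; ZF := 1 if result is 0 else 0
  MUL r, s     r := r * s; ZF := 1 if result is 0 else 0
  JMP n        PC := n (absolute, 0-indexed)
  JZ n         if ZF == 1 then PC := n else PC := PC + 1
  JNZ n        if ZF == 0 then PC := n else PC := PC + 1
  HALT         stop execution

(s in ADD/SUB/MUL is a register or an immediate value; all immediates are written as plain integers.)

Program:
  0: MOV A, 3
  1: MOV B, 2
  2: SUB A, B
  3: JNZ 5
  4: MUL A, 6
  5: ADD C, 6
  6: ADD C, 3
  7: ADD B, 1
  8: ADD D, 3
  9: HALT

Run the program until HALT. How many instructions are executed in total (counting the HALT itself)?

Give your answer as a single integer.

Step 1: PC=0 exec 'MOV A, 3'. After: A=3 B=0 C=0 D=0 ZF=0 PC=1
Step 2: PC=1 exec 'MOV B, 2'. After: A=3 B=2 C=0 D=0 ZF=0 PC=2
Step 3: PC=2 exec 'SUB A, B'. After: A=1 B=2 C=0 D=0 ZF=0 PC=3
Step 4: PC=3 exec 'JNZ 5'. After: A=1 B=2 C=0 D=0 ZF=0 PC=5
Step 5: PC=5 exec 'ADD C, 6'. After: A=1 B=2 C=6 D=0 ZF=0 PC=6
Step 6: PC=6 exec 'ADD C, 3'. After: A=1 B=2 C=9 D=0 ZF=0 PC=7
Step 7: PC=7 exec 'ADD B, 1'. After: A=1 B=3 C=9 D=0 ZF=0 PC=8
Step 8: PC=8 exec 'ADD D, 3'. After: A=1 B=3 C=9 D=3 ZF=0 PC=9
Step 9: PC=9 exec 'HALT'. After: A=1 B=3 C=9 D=3 ZF=0 PC=9 HALTED
Total instructions executed: 9

Answer: 9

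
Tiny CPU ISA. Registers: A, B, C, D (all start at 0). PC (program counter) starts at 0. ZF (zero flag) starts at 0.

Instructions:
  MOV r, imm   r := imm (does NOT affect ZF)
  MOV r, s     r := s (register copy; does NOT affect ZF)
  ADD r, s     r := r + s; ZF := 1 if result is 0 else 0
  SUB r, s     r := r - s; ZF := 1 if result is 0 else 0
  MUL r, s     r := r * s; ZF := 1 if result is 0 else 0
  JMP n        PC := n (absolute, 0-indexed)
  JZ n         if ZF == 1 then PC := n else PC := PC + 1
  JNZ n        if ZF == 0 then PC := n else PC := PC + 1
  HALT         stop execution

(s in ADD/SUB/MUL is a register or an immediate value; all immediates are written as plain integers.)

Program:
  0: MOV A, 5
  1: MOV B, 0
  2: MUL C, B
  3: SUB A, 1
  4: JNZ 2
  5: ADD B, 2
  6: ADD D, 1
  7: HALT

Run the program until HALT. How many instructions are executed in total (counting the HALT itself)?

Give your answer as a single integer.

Step 1: PC=0 exec 'MOV A, 5'. After: A=5 B=0 C=0 D=0 ZF=0 PC=1
Step 2: PC=1 exec 'MOV B, 0'. After: A=5 B=0 C=0 D=0 ZF=0 PC=2
Step 3: PC=2 exec 'MUL C, B'. After: A=5 B=0 C=0 D=0 ZF=1 PC=3
Step 4: PC=3 exec 'SUB A, 1'. After: A=4 B=0 C=0 D=0 ZF=0 PC=4
Step 5: PC=4 exec 'JNZ 2'. After: A=4 B=0 C=0 D=0 ZF=0 PC=2
Step 6: PC=2 exec 'MUL C, B'. After: A=4 B=0 C=0 D=0 ZF=1 PC=3
Step 7: PC=3 exec 'SUB A, 1'. After: A=3 B=0 C=0 D=0 ZF=0 PC=4
Step 8: PC=4 exec 'JNZ 2'. After: A=3 B=0 C=0 D=0 ZF=0 PC=2
Step 9: PC=2 exec 'MUL C, B'. After: A=3 B=0 C=0 D=0 ZF=1 PC=3
Step 10: PC=3 exec 'SUB A, 1'. After: A=2 B=0 C=0 D=0 ZF=0 PC=4
Step 11: PC=4 exec 'JNZ 2'. After: A=2 B=0 C=0 D=0 ZF=0 PC=2
Step 12: PC=2 exec 'MUL C, B'. After: A=2 B=0 C=0 D=0 ZF=1 PC=3
Step 13: PC=3 exec 'SUB A, 1'. After: A=1 B=0 C=0 D=0 ZF=0 PC=4
Step 14: PC=4 exec 'JNZ 2'. After: A=1 B=0 C=0 D=0 ZF=0 PC=2
Step 15: PC=2 exec 'MUL C, B'. After: A=1 B=0 C=0 D=0 ZF=1 PC=3
Step 16: PC=3 exec 'SUB A, 1'. After: A=0 B=0 C=0 D=0 ZF=1 PC=4
Step 17: PC=4 exec 'JNZ 2'. After: A=0 B=0 C=0 D=0 ZF=1 PC=5
Step 18: PC=5 exec 'ADD B, 2'. After: A=0 B=2 C=0 D=0 ZF=0 PC=6
Step 19: PC=6 exec 'ADD D, 1'. After: A=0 B=2 C=0 D=1 ZF=0 PC=7
Step 20: PC=7 exec 'HALT'. After: A=0 B=2 C=0 D=1 ZF=0 PC=7 HALTED
Total instructions executed: 20

Answer: 20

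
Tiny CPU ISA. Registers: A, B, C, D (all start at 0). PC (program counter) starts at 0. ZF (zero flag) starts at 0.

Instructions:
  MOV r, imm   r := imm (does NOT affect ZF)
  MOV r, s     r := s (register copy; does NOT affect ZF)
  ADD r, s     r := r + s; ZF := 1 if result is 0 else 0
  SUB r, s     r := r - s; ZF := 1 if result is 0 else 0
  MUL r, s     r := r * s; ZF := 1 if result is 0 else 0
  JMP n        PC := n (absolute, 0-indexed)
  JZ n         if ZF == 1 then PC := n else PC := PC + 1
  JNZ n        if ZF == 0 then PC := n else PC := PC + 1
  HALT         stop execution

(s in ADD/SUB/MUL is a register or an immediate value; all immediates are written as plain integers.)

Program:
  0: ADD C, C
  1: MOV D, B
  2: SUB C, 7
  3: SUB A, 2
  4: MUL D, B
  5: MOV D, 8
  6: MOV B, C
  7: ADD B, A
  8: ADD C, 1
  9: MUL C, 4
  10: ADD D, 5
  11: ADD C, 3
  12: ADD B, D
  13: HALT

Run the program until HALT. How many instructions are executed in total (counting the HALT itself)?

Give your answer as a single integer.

Step 1: PC=0 exec 'ADD C, C'. After: A=0 B=0 C=0 D=0 ZF=1 PC=1
Step 2: PC=1 exec 'MOV D, B'. After: A=0 B=0 C=0 D=0 ZF=1 PC=2
Step 3: PC=2 exec 'SUB C, 7'. After: A=0 B=0 C=-7 D=0 ZF=0 PC=3
Step 4: PC=3 exec 'SUB A, 2'. After: A=-2 B=0 C=-7 D=0 ZF=0 PC=4
Step 5: PC=4 exec 'MUL D, B'. After: A=-2 B=0 C=-7 D=0 ZF=1 PC=5
Step 6: PC=5 exec 'MOV D, 8'. After: A=-2 B=0 C=-7 D=8 ZF=1 PC=6
Step 7: PC=6 exec 'MOV B, C'. After: A=-2 B=-7 C=-7 D=8 ZF=1 PC=7
Step 8: PC=7 exec 'ADD B, A'. After: A=-2 B=-9 C=-7 D=8 ZF=0 PC=8
Step 9: PC=8 exec 'ADD C, 1'. After: A=-2 B=-9 C=-6 D=8 ZF=0 PC=9
Step 10: PC=9 exec 'MUL C, 4'. After: A=-2 B=-9 C=-24 D=8 ZF=0 PC=10
Step 11: PC=10 exec 'ADD D, 5'. After: A=-2 B=-9 C=-24 D=13 ZF=0 PC=11
Step 12: PC=11 exec 'ADD C, 3'. After: A=-2 B=-9 C=-21 D=13 ZF=0 PC=12
Step 13: PC=12 exec 'ADD B, D'. After: A=-2 B=4 C=-21 D=13 ZF=0 PC=13
Step 14: PC=13 exec 'HALT'. After: A=-2 B=4 C=-21 D=13 ZF=0 PC=13 HALTED
Total instructions executed: 14

Answer: 14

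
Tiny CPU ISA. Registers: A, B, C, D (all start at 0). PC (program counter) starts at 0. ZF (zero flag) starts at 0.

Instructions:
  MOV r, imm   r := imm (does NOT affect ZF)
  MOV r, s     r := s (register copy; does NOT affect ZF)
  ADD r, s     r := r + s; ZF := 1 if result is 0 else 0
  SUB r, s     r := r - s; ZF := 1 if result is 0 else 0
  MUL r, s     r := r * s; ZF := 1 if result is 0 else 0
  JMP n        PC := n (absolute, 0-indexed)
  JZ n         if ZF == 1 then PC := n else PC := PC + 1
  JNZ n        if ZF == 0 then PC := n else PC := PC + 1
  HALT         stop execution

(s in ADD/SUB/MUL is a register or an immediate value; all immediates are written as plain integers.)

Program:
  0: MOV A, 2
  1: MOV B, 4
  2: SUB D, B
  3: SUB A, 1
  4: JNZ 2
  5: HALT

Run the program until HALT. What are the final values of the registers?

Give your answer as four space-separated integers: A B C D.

Answer: 0 4 0 -8

Derivation:
Step 1: PC=0 exec 'MOV A, 2'. After: A=2 B=0 C=0 D=0 ZF=0 PC=1
Step 2: PC=1 exec 'MOV B, 4'. After: A=2 B=4 C=0 D=0 ZF=0 PC=2
Step 3: PC=2 exec 'SUB D, B'. After: A=2 B=4 C=0 D=-4 ZF=0 PC=3
Step 4: PC=3 exec 'SUB A, 1'. After: A=1 B=4 C=0 D=-4 ZF=0 PC=4
Step 5: PC=4 exec 'JNZ 2'. After: A=1 B=4 C=0 D=-4 ZF=0 PC=2
Step 6: PC=2 exec 'SUB D, B'. After: A=1 B=4 C=0 D=-8 ZF=0 PC=3
Step 7: PC=3 exec 'SUB A, 1'. After: A=0 B=4 C=0 D=-8 ZF=1 PC=4
Step 8: PC=4 exec 'JNZ 2'. After: A=0 B=4 C=0 D=-8 ZF=1 PC=5
Step 9: PC=5 exec 'HALT'. After: A=0 B=4 C=0 D=-8 ZF=1 PC=5 HALTED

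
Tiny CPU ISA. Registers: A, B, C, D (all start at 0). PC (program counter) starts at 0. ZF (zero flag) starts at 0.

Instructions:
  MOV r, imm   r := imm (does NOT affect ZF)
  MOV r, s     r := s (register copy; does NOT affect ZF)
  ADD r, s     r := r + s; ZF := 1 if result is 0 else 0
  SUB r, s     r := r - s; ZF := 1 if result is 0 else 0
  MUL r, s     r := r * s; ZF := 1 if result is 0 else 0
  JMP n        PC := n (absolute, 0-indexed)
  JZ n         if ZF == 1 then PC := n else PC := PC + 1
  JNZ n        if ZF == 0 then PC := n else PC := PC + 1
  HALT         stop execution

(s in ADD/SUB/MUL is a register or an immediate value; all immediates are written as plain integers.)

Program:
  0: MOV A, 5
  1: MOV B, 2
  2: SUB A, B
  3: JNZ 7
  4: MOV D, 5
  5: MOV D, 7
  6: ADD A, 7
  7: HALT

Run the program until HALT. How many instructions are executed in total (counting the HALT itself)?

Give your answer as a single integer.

Answer: 5

Derivation:
Step 1: PC=0 exec 'MOV A, 5'. After: A=5 B=0 C=0 D=0 ZF=0 PC=1
Step 2: PC=1 exec 'MOV B, 2'. After: A=5 B=2 C=0 D=0 ZF=0 PC=2
Step 3: PC=2 exec 'SUB A, B'. After: A=3 B=2 C=0 D=0 ZF=0 PC=3
Step 4: PC=3 exec 'JNZ 7'. After: A=3 B=2 C=0 D=0 ZF=0 PC=7
Step 5: PC=7 exec 'HALT'. After: A=3 B=2 C=0 D=0 ZF=0 PC=7 HALTED
Total instructions executed: 5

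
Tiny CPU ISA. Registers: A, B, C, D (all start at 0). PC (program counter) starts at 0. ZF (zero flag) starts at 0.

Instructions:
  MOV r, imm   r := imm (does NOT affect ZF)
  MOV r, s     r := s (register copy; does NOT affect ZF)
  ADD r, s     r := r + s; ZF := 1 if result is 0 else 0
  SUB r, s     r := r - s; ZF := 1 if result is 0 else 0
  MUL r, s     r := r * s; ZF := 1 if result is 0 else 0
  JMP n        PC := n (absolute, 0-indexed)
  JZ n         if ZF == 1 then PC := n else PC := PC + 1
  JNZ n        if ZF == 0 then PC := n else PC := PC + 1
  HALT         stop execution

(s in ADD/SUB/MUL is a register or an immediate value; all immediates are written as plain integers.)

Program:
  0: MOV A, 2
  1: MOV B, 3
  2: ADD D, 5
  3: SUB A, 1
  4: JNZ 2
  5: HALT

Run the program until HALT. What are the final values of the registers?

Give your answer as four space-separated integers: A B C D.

Answer: 0 3 0 10

Derivation:
Step 1: PC=0 exec 'MOV A, 2'. After: A=2 B=0 C=0 D=0 ZF=0 PC=1
Step 2: PC=1 exec 'MOV B, 3'. After: A=2 B=3 C=0 D=0 ZF=0 PC=2
Step 3: PC=2 exec 'ADD D, 5'. After: A=2 B=3 C=0 D=5 ZF=0 PC=3
Step 4: PC=3 exec 'SUB A, 1'. After: A=1 B=3 C=0 D=5 ZF=0 PC=4
Step 5: PC=4 exec 'JNZ 2'. After: A=1 B=3 C=0 D=5 ZF=0 PC=2
Step 6: PC=2 exec 'ADD D, 5'. After: A=1 B=3 C=0 D=10 ZF=0 PC=3
Step 7: PC=3 exec 'SUB A, 1'. After: A=0 B=3 C=0 D=10 ZF=1 PC=4
Step 8: PC=4 exec 'JNZ 2'. After: A=0 B=3 C=0 D=10 ZF=1 PC=5
Step 9: PC=5 exec 'HALT'. After: A=0 B=3 C=0 D=10 ZF=1 PC=5 HALTED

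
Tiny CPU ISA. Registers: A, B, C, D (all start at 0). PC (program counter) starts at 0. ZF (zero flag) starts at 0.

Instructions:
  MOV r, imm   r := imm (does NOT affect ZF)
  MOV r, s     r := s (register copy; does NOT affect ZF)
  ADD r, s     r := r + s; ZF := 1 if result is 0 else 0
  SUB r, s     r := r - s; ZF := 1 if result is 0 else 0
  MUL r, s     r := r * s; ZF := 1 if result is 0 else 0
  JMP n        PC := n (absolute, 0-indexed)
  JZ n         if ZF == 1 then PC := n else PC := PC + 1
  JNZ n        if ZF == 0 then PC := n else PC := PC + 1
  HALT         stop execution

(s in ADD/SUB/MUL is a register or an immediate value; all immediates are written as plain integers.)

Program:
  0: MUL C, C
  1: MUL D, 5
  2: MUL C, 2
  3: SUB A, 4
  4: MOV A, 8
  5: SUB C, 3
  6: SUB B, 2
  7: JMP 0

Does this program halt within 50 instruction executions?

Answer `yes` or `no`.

Answer: no

Derivation:
Step 1: PC=0 exec 'MUL C, C'. After: A=0 B=0 C=0 D=0 ZF=1 PC=1
Step 2: PC=1 exec 'MUL D, 5'. After: A=0 B=0 C=0 D=0 ZF=1 PC=2
Step 3: PC=2 exec 'MUL C, 2'. After: A=0 B=0 C=0 D=0 ZF=1 PC=3
Step 4: PC=3 exec 'SUB A, 4'. After: A=-4 B=0 C=0 D=0 ZF=0 PC=4
Step 5: PC=4 exec 'MOV A, 8'. After: A=8 B=0 C=0 D=0 ZF=0 PC=5
Step 6: PC=5 exec 'SUB C, 3'. After: A=8 B=0 C=-3 D=0 ZF=0 PC=6
Step 7: PC=6 exec 'SUB B, 2'. After: A=8 B=-2 C=-3 D=0 ZF=0 PC=7
Step 8: PC=7 exec 'JMP 0'. After: A=8 B=-2 C=-3 D=0 ZF=0 PC=0
Step 9: PC=0 exec 'MUL C, C'. After: A=8 B=-2 C=9 D=0 ZF=0 PC=1
Step 10: PC=1 exec 'MUL D, 5'. After: A=8 B=-2 C=9 D=0 ZF=1 PC=2
Step 11: PC=2 exec 'MUL C, 2'. After: A=8 B=-2 C=18 D=0 ZF=0 PC=3
Step 12: PC=3 exec 'SUB A, 4'. After: A=4 B=-2 C=18 D=0 ZF=0 PC=4
Step 13: PC=4 exec 'MOV A, 8'. After: A=8 B=-2 C=18 D=0 ZF=0 PC=5
Step 14: PC=5 exec 'SUB C, 3'. After: A=8 B=-2 C=15 D=0 ZF=0 PC=6
Step 15: PC=6 exec 'SUB B, 2'. After: A=8 B=-4 C=15 D=0 ZF=0 PC=7
After 50 steps: not halted. PC revisits the same instructions with no path to HALT; will never halt.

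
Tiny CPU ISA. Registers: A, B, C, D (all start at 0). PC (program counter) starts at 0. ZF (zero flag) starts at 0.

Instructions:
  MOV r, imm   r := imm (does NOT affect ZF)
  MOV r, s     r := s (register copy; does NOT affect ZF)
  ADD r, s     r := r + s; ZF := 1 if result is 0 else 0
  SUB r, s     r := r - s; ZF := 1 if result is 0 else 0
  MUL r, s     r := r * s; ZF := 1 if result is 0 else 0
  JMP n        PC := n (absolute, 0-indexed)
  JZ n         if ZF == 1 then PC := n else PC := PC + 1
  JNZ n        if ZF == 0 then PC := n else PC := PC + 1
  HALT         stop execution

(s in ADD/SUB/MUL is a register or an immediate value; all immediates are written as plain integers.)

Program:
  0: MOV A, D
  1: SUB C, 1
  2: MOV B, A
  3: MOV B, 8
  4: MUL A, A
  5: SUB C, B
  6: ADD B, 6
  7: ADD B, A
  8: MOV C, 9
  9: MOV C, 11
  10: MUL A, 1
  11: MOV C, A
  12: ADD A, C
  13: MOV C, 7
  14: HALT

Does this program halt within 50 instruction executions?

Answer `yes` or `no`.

Answer: yes

Derivation:
Step 1: PC=0 exec 'MOV A, D'. After: A=0 B=0 C=0 D=0 ZF=0 PC=1
Step 2: PC=1 exec 'SUB C, 1'. After: A=0 B=0 C=-1 D=0 ZF=0 PC=2
Step 3: PC=2 exec 'MOV B, A'. After: A=0 B=0 C=-1 D=0 ZF=0 PC=3
Step 4: PC=3 exec 'MOV B, 8'. After: A=0 B=8 C=-1 D=0 ZF=0 PC=4
Step 5: PC=4 exec 'MUL A, A'. After: A=0 B=8 C=-1 D=0 ZF=1 PC=5
Step 6: PC=5 exec 'SUB C, B'. After: A=0 B=8 C=-9 D=0 ZF=0 PC=6
Step 7: PC=6 exec 'ADD B, 6'. After: A=0 B=14 C=-9 D=0 ZF=0 PC=7
Step 8: PC=7 exec 'ADD B, A'. After: A=0 B=14 C=-9 D=0 ZF=0 PC=8
Step 9: PC=8 exec 'MOV C, 9'. After: A=0 B=14 C=9 D=0 ZF=0 PC=9
Step 10: PC=9 exec 'MOV C, 11'. After: A=0 B=14 C=11 D=0 ZF=0 PC=10
Step 11: PC=10 exec 'MUL A, 1'. After: A=0 B=14 C=11 D=0 ZF=1 PC=11
Step 12: PC=11 exec 'MOV C, A'. After: A=0 B=14 C=0 D=0 ZF=1 PC=12
Step 13: PC=12 exec 'ADD A, C'. After: A=0 B=14 C=0 D=0 ZF=1 PC=13
Step 14: PC=13 exec 'MOV C, 7'. After: A=0 B=14 C=7 D=0 ZF=1 PC=14
Step 15: PC=14 exec 'HALT'. After: A=0 B=14 C=7 D=0 ZF=1 PC=14 HALTED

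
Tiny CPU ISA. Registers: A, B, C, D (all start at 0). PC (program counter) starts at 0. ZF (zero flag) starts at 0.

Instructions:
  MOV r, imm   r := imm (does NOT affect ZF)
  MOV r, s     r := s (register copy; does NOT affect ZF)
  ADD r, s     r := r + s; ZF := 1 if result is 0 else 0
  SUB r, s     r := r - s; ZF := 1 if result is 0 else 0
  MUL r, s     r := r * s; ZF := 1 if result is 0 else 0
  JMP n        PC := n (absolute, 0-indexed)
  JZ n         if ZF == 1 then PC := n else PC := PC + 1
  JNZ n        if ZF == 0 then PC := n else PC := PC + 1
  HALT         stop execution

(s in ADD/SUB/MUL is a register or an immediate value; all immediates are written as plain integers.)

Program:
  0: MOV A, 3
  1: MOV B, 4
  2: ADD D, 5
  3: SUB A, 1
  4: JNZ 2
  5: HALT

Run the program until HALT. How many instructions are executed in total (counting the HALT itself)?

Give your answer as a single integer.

Step 1: PC=0 exec 'MOV A, 3'. After: A=3 B=0 C=0 D=0 ZF=0 PC=1
Step 2: PC=1 exec 'MOV B, 4'. After: A=3 B=4 C=0 D=0 ZF=0 PC=2
Step 3: PC=2 exec 'ADD D, 5'. After: A=3 B=4 C=0 D=5 ZF=0 PC=3
Step 4: PC=3 exec 'SUB A, 1'. After: A=2 B=4 C=0 D=5 ZF=0 PC=4
Step 5: PC=4 exec 'JNZ 2'. After: A=2 B=4 C=0 D=5 ZF=0 PC=2
Step 6: PC=2 exec 'ADD D, 5'. After: A=2 B=4 C=0 D=10 ZF=0 PC=3
Step 7: PC=3 exec 'SUB A, 1'. After: A=1 B=4 C=0 D=10 ZF=0 PC=4
Step 8: PC=4 exec 'JNZ 2'. After: A=1 B=4 C=0 D=10 ZF=0 PC=2
Step 9: PC=2 exec 'ADD D, 5'. After: A=1 B=4 C=0 D=15 ZF=0 PC=3
Step 10: PC=3 exec 'SUB A, 1'. After: A=0 B=4 C=0 D=15 ZF=1 PC=4
Step 11: PC=4 exec 'JNZ 2'. After: A=0 B=4 C=0 D=15 ZF=1 PC=5
Step 12: PC=5 exec 'HALT'. After: A=0 B=4 C=0 D=15 ZF=1 PC=5 HALTED
Total instructions executed: 12

Answer: 12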